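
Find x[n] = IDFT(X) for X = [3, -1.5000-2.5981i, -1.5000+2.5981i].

x[n] = (1/3) Σ(k=0 to 2) X[k] · e^(2πikn/3)

Computing each x[n]:
x[0] = 0
x[1] = 3
x[2] = 0

x = [0, 3, 0]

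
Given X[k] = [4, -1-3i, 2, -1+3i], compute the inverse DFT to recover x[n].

x[n] = (1/4) Σ(k=0 to 3) X[k] · e^(2πikn/4)

Computing each x[n]:
x[0] = 1
x[1] = 2
x[2] = 2
x[3] = -1

x = [1, 2, 2, -1]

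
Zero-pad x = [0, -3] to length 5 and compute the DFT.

Original 2-point DFT: [-3, 3]
Zero-padded 5-point DFT provides frequency interpolation.

DFT_5([x, 0, ...]) = [-3, -0.9271+2.8532i, 2.4271+1.7634i, 2.4271-1.7634i, -0.9271-2.8532i]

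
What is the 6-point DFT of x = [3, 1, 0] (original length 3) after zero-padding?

Original 3-point DFT: [4, 2.5000-0.8660i, 2.5000+0.8660i]
Zero-padded 6-point DFT provides frequency interpolation.

DFT_6([x, 0, ...]) = [4, 3.5000-0.8660i, 2.5000-0.8660i, 2, 2.5000+0.8660i, 3.5000+0.8660i]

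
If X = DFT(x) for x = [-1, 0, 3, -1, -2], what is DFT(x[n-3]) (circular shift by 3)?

Time shift by 3: X_shifted[k] = ω_5^(3k) · X[k]
Shifted x = [3, -1, -2, -1, 0]

DFT(x[n-3]) = [-1, 5.1180+1.5388i, 2.8820-0.3633i, 2.8820+0.3633i, 5.1180-1.5388i]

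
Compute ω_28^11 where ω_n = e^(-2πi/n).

ω_28^11 = e^(-2πi·11/28)
= cos(-2π·11/28) + i·sin(-2π·11/28)
= cos(-22π/28) + i·sin(-22π/28)

ω_28^11 = cos(-22π/28) + i·sin(-22π/28) = -0.7818-0.6235i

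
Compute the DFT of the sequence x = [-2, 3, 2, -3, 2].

X[k] = Σ(n=0 to 4) x[n] · ω_5^(nk)
where ω_5 = e^(-2πi/5)

Computing each X[k]:
X[0] = 2
X[1] = 0.3541-3.8900i
X[2] = -6.3541+4.1675i
X[3] = -6.3541-4.1675i
X[4] = 0.3541+3.8900i

X = [2, 0.3541-3.8900i, -6.3541+4.1675i, -6.3541-4.1675i, 0.3541+3.8900i]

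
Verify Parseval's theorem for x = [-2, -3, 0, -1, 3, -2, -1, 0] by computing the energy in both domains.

Time domain:
Σ|x[n]|² = |-2|² + |-3|² + |0|² + |-1|² + |3|² + |-2|² + |-1|² + |0|² = 28.0000

Frequency domain:
(1/8)Σ|X[k]|² = (1/8)(|-6|² + |-5.0000+0.4142i|² + |2+4i|² + |-5.0000+2.4142i|² + |6|² + |-5.0000-2.4142i|² + |2-4i|² + |-5.0000-0.4142i|²) = (1/8)·224.0000 = 28.0000

Both sides agree, confirming Parseval's theorem.

Σ|x[n]|² = (1/N)Σ|X[k]|² = 28.0000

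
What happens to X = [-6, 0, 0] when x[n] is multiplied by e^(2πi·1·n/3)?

Modulation property: DFT(ω_3^(-1n)·x[n]) = X[(k-1) mod 3], so circularly shift X by 1 positions.

X[k-1] = [0, -6, 0]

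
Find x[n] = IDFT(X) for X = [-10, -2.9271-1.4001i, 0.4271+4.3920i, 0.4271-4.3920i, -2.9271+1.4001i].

x[n] = (1/5) Σ(k=0 to 4) X[k] · e^(2πikn/5)

Computing each x[n]:
x[0] = -3
x[1] = -3
x[2] = 1
x[3] = -3
x[4] = -2

x = [-3, -3, 1, -3, -2]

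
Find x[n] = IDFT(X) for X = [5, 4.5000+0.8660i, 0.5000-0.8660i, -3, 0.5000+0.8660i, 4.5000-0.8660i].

x[n] = (1/6) Σ(k=0 to 5) X[k] · e^(2πikn/6)

Computing each x[n]:
x[0] = 2
x[1] = 2
x[2] = -1
x[3] = 0
x[4] = 0
x[5] = 2

x = [2, 2, -1, 0, 0, 2]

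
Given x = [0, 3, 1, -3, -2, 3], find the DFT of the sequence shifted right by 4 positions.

Time shift by 4: X_shifted[k] = ω_6^(4k) · X[k]
Shifted x = [1, -3, -2, 3, 0, 3]

DFT(x[n-4]) = [2, -1.0000+6.9282i, 5.0000+3.4641i, -4, 5.0000-3.4641i, -1.0000-6.9282i]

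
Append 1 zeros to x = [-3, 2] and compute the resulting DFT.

Original 2-point DFT: [-1, -5]
Zero-padded 3-point DFT provides frequency interpolation.

DFT_3([x, 0, ...]) = [-1, -4.0000-1.7321i, -4.0000+1.7321i]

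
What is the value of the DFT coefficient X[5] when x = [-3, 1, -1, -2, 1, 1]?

X[5] = Σ(n=0 to 5) x[n] · ω_6^(5n) where ω_6 = e^(-2πi/6)
= (-3)·ω_6^0 + (1)·ω_6^5 + (-1)·ω_6^10 + (-2)·ω_6^15 + (1)·ω_6^20 + (1)·ω_6^25

X[5] = -1.7321i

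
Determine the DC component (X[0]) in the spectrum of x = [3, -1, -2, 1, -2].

X[0] = Σ(n=0 to 4) x[n] · ω_5^0 = Σ x[n]
= (3) + (-1) + (-2) + (1) + (-2)

X[0] = -1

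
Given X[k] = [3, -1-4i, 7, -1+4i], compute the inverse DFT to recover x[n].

x[n] = (1/4) Σ(k=0 to 3) X[k] · e^(2πikn/4)

Computing each x[n]:
x[0] = 2
x[1] = 1
x[2] = 3
x[3] = -3

x = [2, 1, 3, -3]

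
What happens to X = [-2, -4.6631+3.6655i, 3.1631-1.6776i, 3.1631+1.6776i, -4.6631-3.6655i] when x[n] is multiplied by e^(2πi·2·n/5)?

Modulation property: DFT(ω_5^(-2n)·x[n]) = X[(k-2) mod 5], so circularly shift X by 2 positions.

X[k-2] = [3.1631+1.6776i, -4.6631-3.6655i, -2, -4.6631+3.6655i, 3.1631-1.6776i]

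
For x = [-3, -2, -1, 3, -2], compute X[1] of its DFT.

X[1] = Σ(n=0 to 4) x[n] · ω_5^(1n) where ω_5 = e^(-2πi/5)
= (-3)·ω_5^0 + (-2)·ω_5^1 + (-1)·ω_5^2 + (3)·ω_5^3 + (-2)·ω_5^4

X[1] = -5.8541+2.3511i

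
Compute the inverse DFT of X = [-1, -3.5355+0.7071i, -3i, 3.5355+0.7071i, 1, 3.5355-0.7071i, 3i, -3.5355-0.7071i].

x[n] = (1/8) Σ(k=0 to 7) X[k] · e^(2πikn/8)

Computing each x[n]:
x[0] = 0
x[1] = -1
x[2] = 0
x[3] = 0
x[4] = 0
x[5] = 2
x[6] = 0
x[7] = -2

x = [0, -1, 0, 0, 0, 2, 0, -2]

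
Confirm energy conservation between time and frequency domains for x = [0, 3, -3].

Time domain:
Σ|x[n]|² = |0|² + |3|² + |-3|² = 18.0000

Frequency domain:
(1/3)Σ|X[k]|² = (1/3)(|0|² + |-5.1962i|² + |5.1962i|²) = (1/3)·54.0000 = 18.0000

Both sides agree, confirming Parseval's theorem.

Σ|x[n]|² = (1/N)Σ|X[k]|² = 18.0000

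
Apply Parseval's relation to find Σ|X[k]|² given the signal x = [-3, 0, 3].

Parseval: Σ|x[n]|² = (1/N)Σ|X[k]|², so Σ|X[k]|² = N·Σ|x[n]|² = 3·18.0000

Σ|X[k]|² = N·Σ|x[n]|² = 3·18.0000 = 54.0000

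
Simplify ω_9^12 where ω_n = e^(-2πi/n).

Since ω_9^9 = 1, powers reduce modulo 9.
12 mod 9 = 3
So ω_9^12 = ω_9^3 = e^(-2πi·3/9)

ω_9^12 = ω_9^3 = -0.5000-0.8660i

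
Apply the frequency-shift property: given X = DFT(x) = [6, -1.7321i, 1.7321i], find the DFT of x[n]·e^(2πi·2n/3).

Modulation property: DFT(ω_3^(-2n)·x[n]) = X[(k-2) mod 3], so circularly shift X by 2 positions.

X[k-2] = [-1.7321i, 1.7321i, 6]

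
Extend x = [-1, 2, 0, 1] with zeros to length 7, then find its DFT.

Original 4-point DFT: [2, -1-1i, -4, -1+1i]
Zero-padded 7-point DFT provides frequency interpolation.

DFT_7([x, 0, ...]) = [2, -0.6540-1.9975i, -0.8216-1.1680i, -3.0245-1.8427i, -3.0245+1.8427i, -0.8216+1.1680i, -0.6540+1.9975i]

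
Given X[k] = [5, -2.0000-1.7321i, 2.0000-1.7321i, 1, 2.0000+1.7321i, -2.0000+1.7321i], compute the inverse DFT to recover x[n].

x[n] = (1/6) Σ(k=0 to 5) X[k] · e^(2πikn/6)

Computing each x[n]:
x[0] = 1
x[1] = 1
x[2] = 1
x[3] = 2
x[4] = 1
x[5] = -1

x = [1, 1, 1, 2, 1, -1]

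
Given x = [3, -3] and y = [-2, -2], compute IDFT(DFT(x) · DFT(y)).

(x ⊛ y)[n] = Σ(m=0 to 1) x[m] · y[(n-m) mod 2]

Computing each output sample:
(x ⊛ y)[0] = 0
(x ⊛ y)[1] = 0

x ⊛ y = [0, 0]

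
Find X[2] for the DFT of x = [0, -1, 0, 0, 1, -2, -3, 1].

X[2] = Σ(n=0 to 7) x[n] · ω_8^(2n) where ω_8 = e^(-2πi/8)
= (0)·ω_8^0 + (-1)·ω_8^2 + (0)·ω_8^4 + (0)·ω_8^6 + (1)·ω_8^8 + (-2)·ω_8^10 + (-3)·ω_8^12 + (1)·ω_8^14

X[2] = 4+4i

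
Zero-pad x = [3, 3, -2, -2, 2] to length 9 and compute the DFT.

Original 5-point DFT: [4, 7.7812-0.9511i, -2.2812-0.5878i, -2.2812+0.5878i, 7.7812+0.9511i]
Zero-padded 9-point DFT provides frequency interpolation.

DFT_9([x, 0, ...]) = [4, 4.0715+1.0893i, 7.9324-2.7169i, -0.5000-6.0622i, -0.0039+1.3900i, -0.0039-1.3900i, -0.5000+6.0622i, 7.9324+2.7169i, 4.0715-1.0893i]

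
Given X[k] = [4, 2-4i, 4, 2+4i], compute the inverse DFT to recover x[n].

x[n] = (1/4) Σ(k=0 to 3) X[k] · e^(2πikn/4)

Computing each x[n]:
x[0] = 3
x[1] = 2
x[2] = 1
x[3] = -2

x = [3, 2, 1, -2]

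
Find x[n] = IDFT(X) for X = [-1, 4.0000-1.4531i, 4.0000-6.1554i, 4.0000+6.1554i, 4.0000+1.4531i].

x[n] = (1/5) Σ(k=0 to 4) X[k] · e^(2πikn/5)

Computing each x[n]:
x[0] = 3
x[1] = 1
x[2] = -3
x[3] = 1
x[4] = -3

x = [3, 1, -3, 1, -3]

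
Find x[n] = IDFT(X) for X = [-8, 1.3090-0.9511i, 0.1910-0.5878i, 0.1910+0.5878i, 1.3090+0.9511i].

x[n] = (1/5) Σ(k=0 to 4) X[k] · e^(2πikn/5)

Computing each x[n]:
x[0] = -1
x[1] = -1
x[2] = -2
x[3] = -2
x[4] = -2

x = [-1, -1, -2, -2, -2]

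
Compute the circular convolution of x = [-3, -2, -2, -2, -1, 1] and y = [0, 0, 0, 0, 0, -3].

(x ⊛ y)[n] = Σ(m=0 to 5) x[m] · y[(n-m) mod 6]

Computing each output sample:
(x ⊛ y)[0] = 6
(x ⊛ y)[1] = 6
(x ⊛ y)[2] = 6
(x ⊛ y)[3] = 3
(x ⊛ y)[4] = -3
(x ⊛ y)[5] = 9

x ⊛ y = [6, 6, 6, 3, -3, 9]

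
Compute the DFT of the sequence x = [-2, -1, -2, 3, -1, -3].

X[k] = Σ(n=0 to 5) x[n] · ω_6^(nk)
where ω_6 = e^(-2πi/6)

Computing each X[k]:
X[0] = -6
X[1] = -5.5000-0.8660i
X[2] = 4.5000-2.5981i
X[3] = -4
X[4] = 4.5000+2.5981i
X[5] = -5.5000+0.8660i

X = [-6, -5.5000-0.8660i, 4.5000-2.5981i, -4, 4.5000+2.5981i, -5.5000+0.8660i]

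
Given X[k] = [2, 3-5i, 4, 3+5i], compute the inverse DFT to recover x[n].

x[n] = (1/4) Σ(k=0 to 3) X[k] · e^(2πikn/4)

Computing each x[n]:
x[0] = 3
x[1] = 2
x[2] = 0
x[3] = -3

x = [3, 2, 0, -3]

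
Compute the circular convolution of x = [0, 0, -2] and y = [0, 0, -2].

(x ⊛ y)[n] = Σ(m=0 to 2) x[m] · y[(n-m) mod 3]

Computing each output sample:
(x ⊛ y)[0] = 0
(x ⊛ y)[1] = 4
(x ⊛ y)[2] = 0

x ⊛ y = [0, 4, 0]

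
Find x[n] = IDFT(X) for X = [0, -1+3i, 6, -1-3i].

x[n] = (1/4) Σ(k=0 to 3) X[k] · e^(2πikn/4)

Computing each x[n]:
x[0] = 1
x[1] = -3
x[2] = 2
x[3] = 0

x = [1, -3, 2, 0]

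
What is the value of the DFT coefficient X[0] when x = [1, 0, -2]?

X[0] = Σ(n=0 to 2) x[n] · ω_3^0 = Σ x[n]
= (1) + (0) + (-2)

X[0] = -1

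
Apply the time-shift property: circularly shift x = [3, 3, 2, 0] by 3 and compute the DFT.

Time shift by 3: X_shifted[k] = ω_4^(3k) · X[k]
Shifted x = [3, 2, 0, 3]

DFT(x[n-3]) = [8, 3+1i, -2, 3-1i]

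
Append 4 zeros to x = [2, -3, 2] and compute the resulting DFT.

Original 3-point DFT: [1, 2.5000+4.3301i, 2.5000-4.3301i]
Zero-padded 7-point DFT provides frequency interpolation.

DFT_7([x, 0, ...]) = [1, -0.3155+0.3956i, 0.8656+3.7926i, 5.9499+2.8653i, 5.9499-2.8653i, 0.8656-3.7926i, -0.3155-0.3956i]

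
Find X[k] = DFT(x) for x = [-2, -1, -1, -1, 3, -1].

X[k] = Σ(n=0 to 5) x[n] · ω_6^(nk)
where ω_6 = e^(-2πi/6)

Computing each X[k]:
X[0] = -3
X[1] = -3.0000+3.4641i
X[2] = -3.0000-3.4641i
X[3] = 3
X[4] = -3.0000+3.4641i
X[5] = -3.0000-3.4641i

X = [-3, -3.0000+3.4641i, -3.0000-3.4641i, 3, -3.0000+3.4641i, -3.0000-3.4641i]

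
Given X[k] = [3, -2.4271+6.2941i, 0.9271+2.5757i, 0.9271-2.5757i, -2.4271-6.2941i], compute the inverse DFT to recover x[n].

x[n] = (1/5) Σ(k=0 to 4) X[k] · e^(2πikn/5)

Computing each x[n]:
x[0] = 0
x[1] = -3
x[2] = 1
x[3] = 2
x[4] = 3

x = [0, -3, 1, 2, 3]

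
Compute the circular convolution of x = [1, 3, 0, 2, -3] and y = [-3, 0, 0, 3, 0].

(x ⊛ y)[n] = Σ(m=0 to 4) x[m] · y[(n-m) mod 5]

Computing each output sample:
(x ⊛ y)[0] = -3
(x ⊛ y)[1] = -3
(x ⊛ y)[2] = -9
(x ⊛ y)[3] = -3
(x ⊛ y)[4] = 18

x ⊛ y = [-3, -3, -9, -3, 18]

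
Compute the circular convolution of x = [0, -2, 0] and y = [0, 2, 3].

(x ⊛ y)[n] = Σ(m=0 to 2) x[m] · y[(n-m) mod 3]

Computing each output sample:
(x ⊛ y)[0] = -6
(x ⊛ y)[1] = 0
(x ⊛ y)[2] = -4

x ⊛ y = [-6, 0, -4]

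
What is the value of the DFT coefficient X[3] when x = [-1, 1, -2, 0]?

X[3] = Σ(n=0 to 3) x[n] · ω_4^(3n) where ω_4 = e^(-2πi/4)
= (-1)·ω_4^0 + (1)·ω_4^3 + (-2)·ω_4^6 + (0)·ω_4^9

X[3] = 1+1i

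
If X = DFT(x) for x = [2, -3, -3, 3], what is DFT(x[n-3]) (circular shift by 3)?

Time shift by 3: X_shifted[k] = ω_4^(3k) · X[k]
Shifted x = [-3, -3, 3, 2]

DFT(x[n-3]) = [-1, -6+5i, 1, -6-5i]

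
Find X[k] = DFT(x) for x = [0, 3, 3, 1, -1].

X[k] = Σ(n=0 to 4) x[n] · ω_5^(nk)
where ω_5 = e^(-2πi/5)

Computing each X[k]:
X[0] = 6
X[1] = -2.6180-4.9798i
X[2] = -0.3820-0.4490i
X[3] = -0.3820+0.4490i
X[4] = -2.6180+4.9798i

X = [6, -2.6180-4.9798i, -0.3820-0.4490i, -0.3820+0.4490i, -2.6180+4.9798i]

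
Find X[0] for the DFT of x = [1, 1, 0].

X[0] = Σ(n=0 to 2) x[n] · ω_3^0 = Σ x[n]
= (1) + (1) + (0)

X[0] = 2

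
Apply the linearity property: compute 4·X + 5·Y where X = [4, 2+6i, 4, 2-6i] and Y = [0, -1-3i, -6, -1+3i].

By linearity: DFT(4x + 5y) = 4·DFT(x) + 5·DFT(y)
= 4·[4, 2+6i, 4, 2-6i] + 5·[0, -1-3i, -6, -1+3i]

Computing element-wise:
Z[0] = 4·(4) + 5·(0) = 16
Z[1] = 4·(2+6i) + 5·(-1-3i) = 3+9i
Z[2] = 4·(4) + 5·(-6) = -14
Z[3] = 4·(2-6i) + 5·(-1+3i) = 3-9i

DFT(4x + 5y) = 4·X + 5·Y = [16, 3+9i, -14, 3-9i]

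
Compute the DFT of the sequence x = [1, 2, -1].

X[k] = Σ(n=0 to 2) x[n] · ω_3^(nk)
where ω_3 = e^(-2πi/3)

Computing each X[k]:
X[0] = 2
X[1] = 0.5000-2.5981i
X[2] = 0.5000+2.5981i

X = [2, 0.5000-2.5981i, 0.5000+2.5981i]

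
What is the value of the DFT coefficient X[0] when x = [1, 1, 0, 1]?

X[0] = Σ(n=0 to 3) x[n] · ω_4^0 = Σ x[n]
= (1) + (1) + (0) + (1)

X[0] = 3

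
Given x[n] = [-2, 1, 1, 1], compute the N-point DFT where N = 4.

X[k] = Σ(n=0 to 3) x[n] · ω_4^(nk)
where ω_4 = e^(-2πi/4)

Computing each X[k]:
X[0] = 1
X[1] = -3
X[2] = -3
X[3] = -3

X = [1, -3, -3, -3]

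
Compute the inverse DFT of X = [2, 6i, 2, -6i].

x[n] = (1/4) Σ(k=0 to 3) X[k] · e^(2πikn/4)

Computing each x[n]:
x[0] = 1
x[1] = -3
x[2] = 1
x[3] = 3

x = [1, -3, 1, 3]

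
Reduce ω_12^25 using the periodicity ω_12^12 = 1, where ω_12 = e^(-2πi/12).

Since ω_12^12 = 1, powers reduce modulo 12.
25 mod 12 = 1
So ω_12^25 = ω_12^1 = e^(-2πi·1/12)

ω_12^25 = ω_12^1 = 0.8660-0.5000i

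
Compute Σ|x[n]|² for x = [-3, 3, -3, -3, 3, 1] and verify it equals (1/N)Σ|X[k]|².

Time domain:
Σ|x[n]|² = |-3|² + |3|² + |-3|² + |-3|² + |3|² + |1|² = 46.0000

Frequency domain:
(1/6)Σ|X[k]|² = (1/6)(|-2|² + |2.0000+3.4641i|² + |-8.0000-6.9282i|² + |-4|² + |-8.0000+6.9282i|² + |2.0000-3.4641i|²) = (1/6)·276.0000 = 46.0000

Both sides agree, confirming Parseval's theorem.

Σ|x[n]|² = (1/N)Σ|X[k]|² = 46.0000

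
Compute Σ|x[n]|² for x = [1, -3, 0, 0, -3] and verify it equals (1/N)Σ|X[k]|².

Time domain:
Σ|x[n]|² = |1|² + |-3|² + |0|² + |0|² + |-3|² = 19.0000

Frequency domain:
(1/5)Σ|X[k]|² = (1/5)(|-5|² + |-0.8541|² + |5.8541|² + |5.8541|² + |-0.8541|²) = (1/5)·95.0000 = 19.0000

Both sides agree, confirming Parseval's theorem.

Σ|x[n]|² = (1/N)Σ|X[k]|² = 19.0000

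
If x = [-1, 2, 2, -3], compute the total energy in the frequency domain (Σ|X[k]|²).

Parseval: Σ|x[n]|² = (1/N)Σ|X[k]|², so Σ|X[k]|² = N·Σ|x[n]|² = 4·18.0000

Σ|X[k]|² = N·Σ|x[n]|² = 4·18.0000 = 72.0000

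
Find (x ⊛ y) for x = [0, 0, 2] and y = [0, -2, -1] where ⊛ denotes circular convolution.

(x ⊛ y)[n] = Σ(m=0 to 2) x[m] · y[(n-m) mod 3]

Computing each output sample:
(x ⊛ y)[0] = -4
(x ⊛ y)[1] = -2
(x ⊛ y)[2] = 0

x ⊛ y = [-4, -2, 0]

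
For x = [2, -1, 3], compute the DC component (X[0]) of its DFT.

X[0] = Σ(n=0 to 2) x[n] · ω_3^0 = Σ x[n]
= (2) + (-1) + (3)

X[0] = 4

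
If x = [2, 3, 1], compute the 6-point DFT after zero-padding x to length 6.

Original 3-point DFT: [6, -1.7321i, 1.7321i]
Zero-padded 6-point DFT provides frequency interpolation.

DFT_6([x, 0, ...]) = [6, 3.0000-3.4641i, -1.7321i, 0, 1.7321i, 3.0000+3.4641i]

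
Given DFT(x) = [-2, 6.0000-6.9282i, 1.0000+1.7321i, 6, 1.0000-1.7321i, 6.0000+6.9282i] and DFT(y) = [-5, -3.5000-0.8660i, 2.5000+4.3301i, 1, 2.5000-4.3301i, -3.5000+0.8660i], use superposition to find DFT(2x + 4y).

By linearity: DFT(2x + 4y) = 2·DFT(x) + 4·DFT(y)
= 2·[-2, 6.0000-6.9282i, 1.0000+1.7321i, 6, 1.0000-1.7321i, 6.0000+6.9282i] + 4·[-5, -3.5000-0.8660i, 2.5000+4.3301i, 1, 2.5000-4.3301i, -3.5000+0.8660i]

Computing element-wise:
Z[0] = 2·(-2) + 4·(-5) = -24
Z[1] = 2·(6.0000-6.9282i) + 4·(-3.5000-0.8660i) = -2.0000-17.3204i
Z[2] = 2·(1.0000+1.7321i) + 4·(2.5000+4.3301i) = 12.0000+20.7846i
Z[3] = 2·(6) + 4·(1) = 16
Z[4] = 2·(1.0000-1.7321i) + 4·(2.5000-4.3301i) = 12.0000-20.7846i
Z[5] = 2·(6.0000+6.9282i) + 4·(-3.5000+0.8660i) = -2.0000+17.3204i

DFT(2x + 4y) = 2·X + 4·Y = [-24, -2.0000-17.3204i, 12.0000+20.7846i, 16, 12.0000-20.7846i, -2.0000+17.3204i]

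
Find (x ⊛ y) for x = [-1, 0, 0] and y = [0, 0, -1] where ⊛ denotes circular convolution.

(x ⊛ y)[n] = Σ(m=0 to 2) x[m] · y[(n-m) mod 3]

Computing each output sample:
(x ⊛ y)[0] = 0
(x ⊛ y)[1] = 0
(x ⊛ y)[2] = 1

x ⊛ y = [0, 0, 1]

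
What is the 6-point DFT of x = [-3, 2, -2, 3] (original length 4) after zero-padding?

Original 4-point DFT: [0, -1+1i, -10, -1-1i]
Zero-padded 6-point DFT provides frequency interpolation.

DFT_6([x, 0, ...]) = [0, -4, -3.4641i, -10, 3.4641i, -4]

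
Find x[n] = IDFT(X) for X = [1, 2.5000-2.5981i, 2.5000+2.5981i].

x[n] = (1/3) Σ(k=0 to 2) X[k] · e^(2πikn/3)

Computing each x[n]:
x[0] = 2
x[1] = 1
x[2] = -2

x = [2, 1, -2]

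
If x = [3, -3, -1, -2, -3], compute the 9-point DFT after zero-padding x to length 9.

Original 5-point DFT: [-6, 3.5729-0.5878i, 6.9271+0.9511i, 6.9271-0.9511i, 3.5729+0.5878i]
Zero-padded 9-point DFT provides frequency interpolation.

DFT_9([x, 0, ...]) = [-6, 4.3473+5.6713i, 2.1206-0.3640i, 4.5000+4.3301i, 5.5321-0.8391i, 5.5321+0.8391i, 4.5000-4.3301i, 2.1206+0.3640i, 4.3473-5.6713i]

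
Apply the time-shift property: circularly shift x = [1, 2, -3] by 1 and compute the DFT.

Time shift by 1: X_shifted[k] = ω_3^(1k) · X[k]
Shifted x = [-3, 1, 2]

DFT(x[n-1]) = [0, -4.5000+0.8660i, -4.5000-0.8660i]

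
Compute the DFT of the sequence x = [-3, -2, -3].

X[k] = Σ(n=0 to 2) x[n] · ω_3^(nk)
where ω_3 = e^(-2πi/3)

Computing each X[k]:
X[0] = -8
X[1] = -0.5000-0.8660i
X[2] = -0.5000+0.8660i

X = [-8, -0.5000-0.8660i, -0.5000+0.8660i]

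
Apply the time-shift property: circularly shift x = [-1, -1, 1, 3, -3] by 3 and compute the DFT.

Time shift by 3: X_shifted[k] = ω_5^(3k) · X[k]
Shifted x = [1, 3, -3, -1, -1]

DFT(x[n-3]) = [-1, 4.8541-2.6287i, -1.8541-4.2533i, -1.8541+4.2533i, 4.8541+2.6287i]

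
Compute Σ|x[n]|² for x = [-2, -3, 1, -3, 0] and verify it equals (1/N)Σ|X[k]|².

Time domain:
Σ|x[n]|² = |-2|² + |-3|² + |1|² + |-3|² + |0|² = 23.0000

Frequency domain:
(1/5)Σ|X[k]|² = (1/5)(|-7|² + |-1.3090+0.5020i|² + |-0.1910+5.5676i|² + |-0.1910-5.5676i|² + |-1.3090-0.5020i|²) = (1/5)·115.0000 = 23.0000

Both sides agree, confirming Parseval's theorem.

Σ|x[n]|² = (1/N)Σ|X[k]|² = 23.0000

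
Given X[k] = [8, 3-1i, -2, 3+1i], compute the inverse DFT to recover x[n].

x[n] = (1/4) Σ(k=0 to 3) X[k] · e^(2πikn/4)

Computing each x[n]:
x[0] = 3
x[1] = 3
x[2] = 0
x[3] = 2

x = [3, 3, 0, 2]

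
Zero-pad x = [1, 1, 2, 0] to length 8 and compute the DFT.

Original 4-point DFT: [4, -1-1i, 2, -1+1i]
Zero-padded 8-point DFT provides frequency interpolation.

DFT_8([x, 0, ...]) = [4, 1.7071-2.7071i, -1-1i, 0.2929+1.2929i, 2, 0.2929-1.2929i, -1+1i, 1.7071+2.7071i]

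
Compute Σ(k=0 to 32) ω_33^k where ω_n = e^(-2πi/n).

Sum of all nth roots of unity equals 0 for n > 1 (geometric series with r ≠ 1).

0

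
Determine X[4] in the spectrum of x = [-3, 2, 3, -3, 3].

X[4] = Σ(n=0 to 4) x[n] · ω_5^(4n) where ω_5 = e^(-2πi/5)
= (-3)·ω_5^0 + (2)·ω_5^4 + (3)·ω_5^8 + (-3)·ω_5^12 + (3)·ω_5^16

X[4] = -1.4549+2.5757i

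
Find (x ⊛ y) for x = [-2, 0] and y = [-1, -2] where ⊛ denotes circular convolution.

(x ⊛ y)[n] = Σ(m=0 to 1) x[m] · y[(n-m) mod 2]

Computing each output sample:
(x ⊛ y)[0] = 2
(x ⊛ y)[1] = 4

x ⊛ y = [2, 4]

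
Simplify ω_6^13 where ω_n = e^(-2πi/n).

Since ω_6^6 = 1, powers reduce modulo 6.
13 mod 6 = 1
So ω_6^13 = ω_6^1 = e^(-2πi·1/6)

ω_6^13 = ω_6^1 = 0.5000-0.8660i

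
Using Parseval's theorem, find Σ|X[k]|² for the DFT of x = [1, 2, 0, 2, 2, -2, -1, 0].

Parseval: Σ|x[n]|² = (1/N)Σ|X[k]|², so Σ|X[k]|² = N·Σ|x[n]|² = 8·18.0000

Σ|X[k]|² = N·Σ|x[n]|² = 8·18.0000 = 144.0000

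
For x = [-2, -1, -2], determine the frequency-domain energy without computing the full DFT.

Parseval: Σ|x[n]|² = (1/N)Σ|X[k]|², so Σ|X[k]|² = N·Σ|x[n]|² = 3·9.0000

Σ|X[k]|² = N·Σ|x[n]|² = 3·9.0000 = 27.0000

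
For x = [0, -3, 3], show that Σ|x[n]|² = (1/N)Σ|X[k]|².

Time domain:
Σ|x[n]|² = |0|² + |-3|² + |3|² = 18.0000

Frequency domain:
(1/3)Σ|X[k]|² = (1/3)(|0|² + |5.1962i|² + |-5.1962i|²) = (1/3)·54.0000 = 18.0000

Both sides agree, confirming Parseval's theorem.

Σ|x[n]|² = (1/N)Σ|X[k]|² = 18.0000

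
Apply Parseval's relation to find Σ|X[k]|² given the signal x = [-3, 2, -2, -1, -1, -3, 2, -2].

Parseval: Σ|x[n]|² = (1/N)Σ|X[k]|², so Σ|X[k]|² = N·Σ|x[n]|² = 8·36.0000

Σ|X[k]|² = N·Σ|x[n]|² = 8·36.0000 = 288.0000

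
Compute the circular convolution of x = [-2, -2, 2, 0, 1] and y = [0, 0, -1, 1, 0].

(x ⊛ y)[n] = Σ(m=0 to 4) x[m] · y[(n-m) mod 5]

Computing each output sample:
(x ⊛ y)[0] = 2
(x ⊛ y)[1] = -1
(x ⊛ y)[2] = 3
(x ⊛ y)[3] = 0
(x ⊛ y)[4] = -4

x ⊛ y = [2, -1, 3, 0, -4]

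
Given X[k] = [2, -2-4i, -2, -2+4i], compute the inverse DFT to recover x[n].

x[n] = (1/4) Σ(k=0 to 3) X[k] · e^(2πikn/4)

Computing each x[n]:
x[0] = -1
x[1] = 3
x[2] = 1
x[3] = -1

x = [-1, 3, 1, -1]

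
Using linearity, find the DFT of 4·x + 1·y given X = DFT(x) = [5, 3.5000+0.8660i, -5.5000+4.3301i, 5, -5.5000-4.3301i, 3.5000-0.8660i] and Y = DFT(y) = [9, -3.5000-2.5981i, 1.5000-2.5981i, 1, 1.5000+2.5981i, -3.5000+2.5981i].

By linearity: DFT(4x + 1y) = 4·DFT(x) + 1·DFT(y)
= 4·[5, 3.5000+0.8660i, -5.5000+4.3301i, 5, -5.5000-4.3301i, 3.5000-0.8660i] + 1·[9, -3.5000-2.5981i, 1.5000-2.5981i, 1, 1.5000+2.5981i, -3.5000+2.5981i]

Computing element-wise:
Z[0] = 4·(5) + 1·(9) = 29
Z[1] = 4·(3.5000+0.8660i) + 1·(-3.5000-2.5981i) = 10.5000+0.8659i
Z[2] = 4·(-5.5000+4.3301i) + 1·(1.5000-2.5981i) = -20.5000+14.7223i
Z[3] = 4·(5) + 1·(1) = 21
Z[4] = 4·(-5.5000-4.3301i) + 1·(1.5000+2.5981i) = -20.5000-14.7223i
Z[5] = 4·(3.5000-0.8660i) + 1·(-3.5000+2.5981i) = 10.5000-0.8659i

DFT(4x + 1y) = 4·X + 1·Y = [29, 10.5000+0.8659i, -20.5000+14.7223i, 21, -20.5000-14.7223i, 10.5000-0.8659i]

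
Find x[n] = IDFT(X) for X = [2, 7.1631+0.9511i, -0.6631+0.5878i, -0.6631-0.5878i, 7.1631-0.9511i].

x[n] = (1/5) Σ(k=0 to 4) X[k] · e^(2πikn/5)

Computing each x[n]:
x[0] = 3
x[1] = 1
x[2] = -2
x[3] = -2
x[4] = 2

x = [3, 1, -2, -2, 2]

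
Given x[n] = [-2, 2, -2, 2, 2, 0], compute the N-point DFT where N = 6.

X[k] = Σ(n=0 to 5) x[n] · ω_6^(nk)
where ω_6 = e^(-2πi/6)

Computing each X[k]:
X[0] = 2
X[1] = -3.0000+1.7321i
X[2] = -1.0000-5.1962i
X[3] = -6
X[4] = -1.0000+5.1962i
X[5] = -3.0000-1.7321i

X = [2, -3.0000+1.7321i, -1.0000-5.1962i, -6, -1.0000+5.1962i, -3.0000-1.7321i]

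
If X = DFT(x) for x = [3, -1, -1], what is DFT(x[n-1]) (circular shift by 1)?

Time shift by 1: X_shifted[k] = ω_3^(1k) · X[k]
Shifted x = [-1, 3, -1]

DFT(x[n-1]) = [1, -2.0000-3.4641i, -2.0000+3.4641i]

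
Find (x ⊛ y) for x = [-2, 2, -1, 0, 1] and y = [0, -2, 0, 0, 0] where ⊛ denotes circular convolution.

(x ⊛ y)[n] = Σ(m=0 to 4) x[m] · y[(n-m) mod 5]

Computing each output sample:
(x ⊛ y)[0] = -2
(x ⊛ y)[1] = 4
(x ⊛ y)[2] = -4
(x ⊛ y)[3] = 2
(x ⊛ y)[4] = 0

x ⊛ y = [-2, 4, -4, 2, 0]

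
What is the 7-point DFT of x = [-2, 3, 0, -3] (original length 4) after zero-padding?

Original 4-point DFT: [-2, -2-6i, -2, -2+6i]
Zero-padded 7-point DFT provides frequency interpolation.

DFT_7([x, 0, ...]) = [-2, 2.5734-1.0438i, -4.5380-5.2703i, -4.0353+1.6231i, -4.0353-1.6231i, -4.5380+5.2703i, 2.5734+1.0438i]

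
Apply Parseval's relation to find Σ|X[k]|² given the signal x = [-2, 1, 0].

Parseval: Σ|x[n]|² = (1/N)Σ|X[k]|², so Σ|X[k]|² = N·Σ|x[n]|² = 3·5.0000

Σ|X[k]|² = N·Σ|x[n]|² = 3·5.0000 = 15.0000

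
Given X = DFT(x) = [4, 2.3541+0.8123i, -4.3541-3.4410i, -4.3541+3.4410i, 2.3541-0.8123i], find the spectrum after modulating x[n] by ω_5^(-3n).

Modulation property: DFT(ω_5^(-3n)·x[n]) = X[(k-3) mod 5], so circularly shift X by 3 positions.

X[k-3] = [-4.3541-3.4410i, -4.3541+3.4410i, 2.3541-0.8123i, 4, 2.3541+0.8123i]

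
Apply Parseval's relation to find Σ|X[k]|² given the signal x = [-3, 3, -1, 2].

Parseval: Σ|x[n]|² = (1/N)Σ|X[k]|², so Σ|X[k]|² = N·Σ|x[n]|² = 4·23.0000

Σ|X[k]|² = N·Σ|x[n]|² = 4·23.0000 = 92.0000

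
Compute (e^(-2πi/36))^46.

Since ω_36^36 = 1, powers reduce modulo 36.
46 mod 36 = 10
So ω_36^46 = ω_36^10 = e^(-2πi·10/36)

ω_36^46 = ω_36^10 = -0.1736-0.9848i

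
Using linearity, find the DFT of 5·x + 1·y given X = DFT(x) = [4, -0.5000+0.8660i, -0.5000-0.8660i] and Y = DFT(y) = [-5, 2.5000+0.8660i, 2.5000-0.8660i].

By linearity: DFT(5x + 1y) = 5·DFT(x) + 1·DFT(y)
= 5·[4, -0.5000+0.8660i, -0.5000-0.8660i] + 1·[-5, 2.5000+0.8660i, 2.5000-0.8660i]

Computing element-wise:
Z[0] = 5·(4) + 1·(-5) = 15
Z[1] = 5·(-0.5000+0.8660i) + 1·(2.5000+0.8660i) = 5.1960i
Z[2] = 5·(-0.5000-0.8660i) + 1·(2.5000-0.8660i) = -5.1960i

DFT(5x + 1y) = 5·X + 1·Y = [15, 5.1960i, -5.1960i]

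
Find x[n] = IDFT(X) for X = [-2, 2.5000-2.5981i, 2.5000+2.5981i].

x[n] = (1/3) Σ(k=0 to 2) X[k] · e^(2πikn/3)

Computing each x[n]:
x[0] = 1
x[1] = 0
x[2] = -3

x = [1, 0, -3]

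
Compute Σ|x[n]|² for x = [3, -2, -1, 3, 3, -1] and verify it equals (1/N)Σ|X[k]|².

Time domain:
Σ|x[n]|² = |3|² + |-2|² + |-1|² + |3|² + |3|² + |-1|² = 33.0000

Frequency domain:
(1/6)Σ|X[k]|² = (1/6)(|5|² + |-2.5000+4.3301i|² + |6.5000-2.5981i|² + |5|² + |6.5000+2.5981i|² + |-2.5000-4.3301i|²) = (1/6)·198.0000 = 33.0000

Both sides agree, confirming Parseval's theorem.

Σ|x[n]|² = (1/N)Σ|X[k]|² = 33.0000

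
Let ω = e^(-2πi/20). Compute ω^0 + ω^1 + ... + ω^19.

Sum of all nth roots of unity equals 0 for n > 1 (geometric series with r ≠ 1).

0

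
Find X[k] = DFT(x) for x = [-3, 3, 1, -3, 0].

X[k] = Σ(n=0 to 4) x[n] · ω_5^(nk)
where ω_5 = e^(-2πi/5)

Computing each X[k]:
X[0] = -2
X[1] = -0.4549-5.2043i
X[2] = -6.0451+2.0409i
X[3] = -6.0451-2.0409i
X[4] = -0.4549+5.2043i

X = [-2, -0.4549-5.2043i, -6.0451+2.0409i, -6.0451-2.0409i, -0.4549+5.2043i]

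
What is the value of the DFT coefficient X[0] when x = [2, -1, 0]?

X[0] = Σ(n=0 to 2) x[n] · ω_3^0 = Σ x[n]
= (2) + (-1) + (0)

X[0] = 1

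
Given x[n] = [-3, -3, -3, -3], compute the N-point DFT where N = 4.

X[k] = Σ(n=0 to 3) x[n] · ω_4^(nk)
where ω_4 = e^(-2πi/4)

Computing each X[k]:
X[0] = -12
X[1] = 0
X[2] = 0
X[3] = 0

X = [-12, 0, 0, 0]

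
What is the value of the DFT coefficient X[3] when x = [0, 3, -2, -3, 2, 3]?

X[3] = Σ(n=0 to 5) x[n] · ω_6^(3n) where ω_6 = e^(-2πi/6)
= (0)·ω_6^0 + (3)·ω_6^3 + (-2)·ω_6^6 + (-3)·ω_6^9 + (2)·ω_6^12 + (3)·ω_6^15

X[3] = -3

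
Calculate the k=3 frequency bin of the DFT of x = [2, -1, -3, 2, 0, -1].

X[3] = Σ(n=0 to 5) x[n] · ω_6^(3n) where ω_6 = e^(-2πi/6)
= (2)·ω_6^0 + (-1)·ω_6^3 + (-3)·ω_6^6 + (2)·ω_6^9 + (0)·ω_6^12 + (-1)·ω_6^15

X[3] = -1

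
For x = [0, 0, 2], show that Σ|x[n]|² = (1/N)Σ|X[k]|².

Time domain:
Σ|x[n]|² = |0|² + |0|² + |2|² = 4.0000

Frequency domain:
(1/3)Σ|X[k]|² = (1/3)(|2|² + |-1.0000+1.7321i|² + |-1.0000-1.7321i|²) = (1/3)·12.0000 = 4.0000

Both sides agree, confirming Parseval's theorem.

Σ|x[n]|² = (1/N)Σ|X[k]|² = 4.0000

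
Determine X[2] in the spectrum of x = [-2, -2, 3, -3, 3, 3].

X[2] = Σ(n=0 to 5) x[n] · ω_6^(2n) where ω_6 = e^(-2πi/6)
= (-2)·ω_6^0 + (-2)·ω_6^2 + (3)·ω_6^4 + (-3)·ω_6^6 + (3)·ω_6^8 + (3)·ω_6^10

X[2] = -8.5000+4.3301i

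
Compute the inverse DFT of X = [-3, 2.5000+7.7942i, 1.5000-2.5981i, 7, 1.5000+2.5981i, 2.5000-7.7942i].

x[n] = (1/6) Σ(k=0 to 5) X[k] · e^(2πikn/6)

Computing each x[n]:
x[0] = 2
x[1] = -3
x[2] = -3
x[3] = -2
x[4] = 3
x[5] = 0

x = [2, -3, -3, -2, 3, 0]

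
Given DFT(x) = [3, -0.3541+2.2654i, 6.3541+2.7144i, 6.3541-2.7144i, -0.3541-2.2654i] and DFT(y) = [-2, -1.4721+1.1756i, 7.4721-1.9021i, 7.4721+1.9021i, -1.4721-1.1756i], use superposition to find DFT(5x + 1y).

By linearity: DFT(5x + 1y) = 5·DFT(x) + 1·DFT(y)
= 5·[3, -0.3541+2.2654i, 6.3541+2.7144i, 6.3541-2.7144i, -0.3541-2.2654i] + 1·[-2, -1.4721+1.1756i, 7.4721-1.9021i, 7.4721+1.9021i, -1.4721-1.1756i]

Computing element-wise:
Z[0] = 5·(3) + 1·(-2) = 13
Z[1] = 5·(-0.3541+2.2654i) + 1·(-1.4721+1.1756i) = -3.2426+12.5026i
Z[2] = 5·(6.3541+2.7144i) + 1·(7.4721-1.9021i) = 39.2426+11.6699i
Z[3] = 5·(6.3541-2.7144i) + 1·(7.4721+1.9021i) = 39.2426-11.6699i
Z[4] = 5·(-0.3541-2.2654i) + 1·(-1.4721-1.1756i) = -3.2426-12.5026i

DFT(5x + 1y) = 5·X + 1·Y = [13, -3.2426+12.5026i, 39.2426+11.6699i, 39.2426-11.6699i, -3.2426-12.5026i]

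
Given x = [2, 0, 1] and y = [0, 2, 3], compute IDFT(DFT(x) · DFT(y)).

(x ⊛ y)[n] = Σ(m=0 to 2) x[m] · y[(n-m) mod 3]

Computing each output sample:
(x ⊛ y)[0] = 2
(x ⊛ y)[1] = 7
(x ⊛ y)[2] = 6

x ⊛ y = [2, 7, 6]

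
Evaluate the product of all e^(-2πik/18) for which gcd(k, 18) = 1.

The primitive 18th roots of unity are ω_18^k for k coprime to 18: k ∈ {1, 5, 7, 11, 13, 17}
Their product equals the constant term of the cyclotomic polynomial Φ_18(x) up to sign.
For n ≥ 3, the product of all primitive nth roots of unity is 1. (For n=1 it is 1; for n=2 it is -1.)

1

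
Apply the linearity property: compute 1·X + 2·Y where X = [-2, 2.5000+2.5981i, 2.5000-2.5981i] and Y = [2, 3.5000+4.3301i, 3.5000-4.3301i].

By linearity: DFT(1x + 2y) = 1·DFT(x) + 2·DFT(y)
= 1·[-2, 2.5000+2.5981i, 2.5000-2.5981i] + 2·[2, 3.5000+4.3301i, 3.5000-4.3301i]

Computing element-wise:
Z[0] = 1·(-2) + 2·(2) = 2
Z[1] = 1·(2.5000+2.5981i) + 2·(3.5000+4.3301i) = 9.5000+11.2583i
Z[2] = 1·(2.5000-2.5981i) + 2·(3.5000-4.3301i) = 9.5000-11.2583i

DFT(1x + 2y) = 1·X + 2·Y = [2, 9.5000+11.2583i, 9.5000-11.2583i]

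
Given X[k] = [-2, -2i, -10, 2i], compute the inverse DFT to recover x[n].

x[n] = (1/4) Σ(k=0 to 3) X[k] · e^(2πikn/4)

Computing each x[n]:
x[0] = -3
x[1] = 3
x[2] = -3
x[3] = 1

x = [-3, 3, -3, 1]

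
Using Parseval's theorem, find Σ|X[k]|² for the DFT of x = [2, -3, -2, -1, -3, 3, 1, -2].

Parseval: Σ|x[n]|² = (1/N)Σ|X[k]|², so Σ|X[k]|² = N·Σ|x[n]|² = 8·41.0000

Σ|X[k]|² = N·Σ|x[n]|² = 8·41.0000 = 328.0000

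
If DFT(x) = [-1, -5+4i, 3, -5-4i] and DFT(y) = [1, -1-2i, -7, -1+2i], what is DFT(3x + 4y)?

By linearity: DFT(3x + 4y) = 3·DFT(x) + 4·DFT(y)
= 3·[-1, -5+4i, 3, -5-4i] + 4·[1, -1-2i, -7, -1+2i]

Computing element-wise:
Z[0] = 3·(-1) + 4·(1) = 1
Z[1] = 3·(-5+4i) + 4·(-1-2i) = -19+4i
Z[2] = 3·(3) + 4·(-7) = -19
Z[3] = 3·(-5-4i) + 4·(-1+2i) = -19-4i

DFT(3x + 4y) = 3·X + 4·Y = [1, -19+4i, -19, -19-4i]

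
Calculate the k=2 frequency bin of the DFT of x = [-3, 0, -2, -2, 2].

X[2] = Σ(n=0 to 4) x[n] · ω_5^(2n) where ω_5 = e^(-2πi/5)
= (-3)·ω_5^0 + (0)·ω_5^2 + (-2)·ω_5^4 + (-2)·ω_5^6 + (2)·ω_5^8

X[2] = -5.8541+1.1756i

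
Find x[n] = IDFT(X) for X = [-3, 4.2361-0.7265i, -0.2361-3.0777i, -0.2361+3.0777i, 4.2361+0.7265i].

x[n] = (1/5) Σ(k=0 to 4) X[k] · e^(2πikn/5)

Computing each x[n]:
x[0] = 1
x[1] = 1
x[2] = -3
x[3] = -1
x[4] = -1

x = [1, 1, -3, -1, -1]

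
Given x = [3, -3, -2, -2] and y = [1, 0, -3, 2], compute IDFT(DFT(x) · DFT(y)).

(x ⊛ y)[n] = Σ(m=0 to 3) x[m] · y[(n-m) mod 4]

Computing each output sample:
(x ⊛ y)[0] = 3
(x ⊛ y)[1] = -1
(x ⊛ y)[2] = -15
(x ⊛ y)[3] = 13

x ⊛ y = [3, -1, -15, 13]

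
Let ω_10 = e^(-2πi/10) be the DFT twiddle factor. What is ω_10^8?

ω_10^8 = e^(-2πi·8/10)
= cos(-2π·8/10) + i·sin(-2π·8/10)
= cos(-16π/10) + i·sin(-16π/10)

ω_10^8 = cos(-16π/10) + i·sin(-16π/10) = 0.3090+0.9511i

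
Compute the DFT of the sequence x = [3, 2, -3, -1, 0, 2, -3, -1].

X[k] = Σ(n=0 to 7) x[n] · ω_8^(nk)
where ω_8 = e^(-2πi/8)

Computing each X[k]:
X[0] = -1
X[1] = 3
X[2] = 9-6i
X[3] = 3
X[4] = -5
X[5] = 3
X[6] = 9+6i
X[7] = 3

X = [-1, 3, 9-6i, 3, -5, 3, 9+6i, 3]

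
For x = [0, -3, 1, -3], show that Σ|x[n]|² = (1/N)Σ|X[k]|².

Time domain:
Σ|x[n]|² = |0|² + |-3|² + |1|² + |-3|² = 19.0000

Frequency domain:
(1/4)Σ|X[k]|² = (1/4)(|-5|² + |-1|² + |7|² + |-1|²) = (1/4)·76.0000 = 19.0000

Both sides agree, confirming Parseval's theorem.

Σ|x[n]|² = (1/N)Σ|X[k]|² = 19.0000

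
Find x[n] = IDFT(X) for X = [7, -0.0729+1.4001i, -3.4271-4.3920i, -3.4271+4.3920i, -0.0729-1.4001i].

x[n] = (1/5) Σ(k=0 to 4) X[k] · e^(2πikn/5)

Computing each x[n]:
x[0] = 0
x[1] = 3
x[2] = -1
x[3] = 3
x[4] = 2

x = [0, 3, -1, 3, 2]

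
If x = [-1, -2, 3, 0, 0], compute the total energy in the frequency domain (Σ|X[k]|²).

Parseval: Σ|x[n]|² = (1/N)Σ|X[k]|², so Σ|X[k]|² = N·Σ|x[n]|² = 5·14.0000

Σ|X[k]|² = N·Σ|x[n]|² = 5·14.0000 = 70.0000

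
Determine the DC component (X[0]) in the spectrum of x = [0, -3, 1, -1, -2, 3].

X[0] = Σ(n=0 to 5) x[n] · ω_6^0 = Σ x[n]
= (0) + (-3) + (1) + (-1) + (-2) + (3)

X[0] = -2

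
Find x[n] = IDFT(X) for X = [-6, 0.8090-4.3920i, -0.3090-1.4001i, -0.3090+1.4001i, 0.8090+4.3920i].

x[n] = (1/5) Σ(k=0 to 4) X[k] · e^(2πikn/5)

Computing each x[n]:
x[0] = -1
x[1] = 1
x[2] = -1
x[3] = -2
x[4] = -3

x = [-1, 1, -1, -2, -3]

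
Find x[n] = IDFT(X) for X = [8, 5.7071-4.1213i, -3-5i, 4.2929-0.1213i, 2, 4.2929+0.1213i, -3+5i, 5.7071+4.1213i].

x[n] = (1/8) Σ(k=0 to 7) X[k] · e^(2πikn/8)

Computing each x[n]:
x[0] = 3
x[1] = 3
x[2] = 3
x[3] = 0
x[4] = -2
x[5] = 1
x[6] = 1
x[7] = -1

x = [3, 3, 3, 0, -2, 1, 1, -1]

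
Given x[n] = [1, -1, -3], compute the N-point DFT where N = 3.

X[k] = Σ(n=0 to 2) x[n] · ω_3^(nk)
where ω_3 = e^(-2πi/3)

Computing each X[k]:
X[0] = -3
X[1] = 3.0000-1.7321i
X[2] = 3.0000+1.7321i

X = [-3, 3.0000-1.7321i, 3.0000+1.7321i]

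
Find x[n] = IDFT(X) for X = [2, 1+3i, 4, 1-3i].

x[n] = (1/4) Σ(k=0 to 3) X[k] · e^(2πikn/4)

Computing each x[n]:
x[0] = 2
x[1] = -2
x[2] = 1
x[3] = 1

x = [2, -2, 1, 1]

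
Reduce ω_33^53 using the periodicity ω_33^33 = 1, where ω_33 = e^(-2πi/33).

Since ω_33^33 = 1, powers reduce modulo 33.
53 mod 33 = 20
So ω_33^53 = ω_33^20 = e^(-2πi·20/33)

ω_33^53 = ω_33^20 = -0.7861+0.6182i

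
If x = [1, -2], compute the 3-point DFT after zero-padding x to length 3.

Original 2-point DFT: [-1, 3]
Zero-padded 3-point DFT provides frequency interpolation.

DFT_3([x, 0, ...]) = [-1, 2.0000+1.7321i, 2.0000-1.7321i]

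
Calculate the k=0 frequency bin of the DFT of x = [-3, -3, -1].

X[0] = Σ(n=0 to 2) x[n] · ω_3^0 = Σ x[n]
= (-3) + (-3) + (-1)

X[0] = -7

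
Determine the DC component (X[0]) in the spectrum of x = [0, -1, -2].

X[0] = Σ(n=0 to 2) x[n] · ω_3^0 = Σ x[n]
= (0) + (-1) + (-2)

X[0] = -3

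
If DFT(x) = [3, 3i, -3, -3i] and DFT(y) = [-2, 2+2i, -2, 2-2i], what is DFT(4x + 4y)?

By linearity: DFT(4x + 4y) = 4·DFT(x) + 4·DFT(y)
= 4·[3, 3i, -3, -3i] + 4·[-2, 2+2i, -2, 2-2i]

Computing element-wise:
Z[0] = 4·(3) + 4·(-2) = 4
Z[1] = 4·(3i) + 4·(2+2i) = 8+20i
Z[2] = 4·(-3) + 4·(-2) = -20
Z[3] = 4·(-3i) + 4·(2-2i) = 8-20i

DFT(4x + 4y) = 4·X + 4·Y = [4, 8+20i, -20, 8-20i]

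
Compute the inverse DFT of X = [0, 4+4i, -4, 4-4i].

x[n] = (1/4) Σ(k=0 to 3) X[k] · e^(2πikn/4)

Computing each x[n]:
x[0] = 1
x[1] = -1
x[2] = -3
x[3] = 3

x = [1, -1, -3, 3]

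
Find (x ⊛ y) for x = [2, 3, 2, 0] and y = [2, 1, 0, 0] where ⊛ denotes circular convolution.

(x ⊛ y)[n] = Σ(m=0 to 3) x[m] · y[(n-m) mod 4]

Computing each output sample:
(x ⊛ y)[0] = 4
(x ⊛ y)[1] = 8
(x ⊛ y)[2] = 7
(x ⊛ y)[3] = 2

x ⊛ y = [4, 8, 7, 2]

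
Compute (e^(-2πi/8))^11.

Since ω_8^8 = 1, powers reduce modulo 8.
11 mod 8 = 3
So ω_8^11 = ω_8^3 = e^(-2πi·3/8)

ω_8^11 = ω_8^3 = -0.7071-0.7071i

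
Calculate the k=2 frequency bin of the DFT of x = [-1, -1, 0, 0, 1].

X[2] = Σ(n=0 to 4) x[n] · ω_5^(2n) where ω_5 = e^(-2πi/5)
= (-1)·ω_5^0 + (-1)·ω_5^2 + (0)·ω_5^4 + (0)·ω_5^6 + (1)·ω_5^8

X[2] = -1.0000+1.1756i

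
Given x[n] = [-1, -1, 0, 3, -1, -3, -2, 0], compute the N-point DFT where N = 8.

X[k] = Σ(n=0 to 7) x[n] · ω_8^(nk)
where ω_8 = e^(-2πi/8)

Computing each X[k]:
X[0] = -5
X[1] = -0.7071-5.5355i
X[2] = 7i
X[3] = 0.7071-1.5355i
X[4] = -3
X[5] = 0.7071+1.5355i
X[6] = -7i
X[7] = -0.7071+5.5355i

X = [-5, -0.7071-5.5355i, 7i, 0.7071-1.5355i, -3, 0.7071+1.5355i, -7i, -0.7071+5.5355i]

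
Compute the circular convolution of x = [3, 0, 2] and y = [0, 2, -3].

(x ⊛ y)[n] = Σ(m=0 to 2) x[m] · y[(n-m) mod 3]

Computing each output sample:
(x ⊛ y)[0] = 4
(x ⊛ y)[1] = 0
(x ⊛ y)[2] = -9

x ⊛ y = [4, 0, -9]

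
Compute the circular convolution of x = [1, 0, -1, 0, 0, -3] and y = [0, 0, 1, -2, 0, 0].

(x ⊛ y)[n] = Σ(m=0 to 5) x[m] · y[(n-m) mod 6]

Computing each output sample:
(x ⊛ y)[0] = 0
(x ⊛ y)[1] = -3
(x ⊛ y)[2] = 7
(x ⊛ y)[3] = -2
(x ⊛ y)[4] = -1
(x ⊛ y)[5] = 2

x ⊛ y = [0, -3, 7, -2, -1, 2]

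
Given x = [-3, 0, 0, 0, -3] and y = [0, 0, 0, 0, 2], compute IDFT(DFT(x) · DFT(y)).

(x ⊛ y)[n] = Σ(m=0 to 4) x[m] · y[(n-m) mod 5]

Computing each output sample:
(x ⊛ y)[0] = 0
(x ⊛ y)[1] = 0
(x ⊛ y)[2] = 0
(x ⊛ y)[3] = -6
(x ⊛ y)[4] = -6

x ⊛ y = [0, 0, 0, -6, -6]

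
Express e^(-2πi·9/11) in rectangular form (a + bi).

ω_11^9 = e^(-2πi·9/11)
= cos(-2π·9/11) + i·sin(-2π·9/11)
= cos(-18π/11) + i·sin(-18π/11)

ω_11^9 = cos(-18π/11) + i·sin(-18π/11) = 0.4154+0.9096i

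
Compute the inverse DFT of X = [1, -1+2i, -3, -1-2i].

x[n] = (1/4) Σ(k=0 to 3) X[k] · e^(2πikn/4)

Computing each x[n]:
x[0] = -1
x[1] = 0
x[2] = 0
x[3] = 2

x = [-1, 0, 0, 2]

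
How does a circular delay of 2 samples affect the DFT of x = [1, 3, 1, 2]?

Time shift by 2: X_shifted[k] = ω_4^(2k) · X[k]
Shifted x = [1, 2, 1, 3]

DFT(x[n-2]) = [7, 1i, -3, -1i]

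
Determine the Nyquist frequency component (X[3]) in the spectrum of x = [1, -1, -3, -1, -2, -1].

X[3] = Σ(n=0 to 5) x[n] · ω_6^(3n) where ω_6 = e^(-2πi/6)
= (1)·ω_6^0 + (-1)·ω_6^3 + (-3)·ω_6^6 + (-1)·ω_6^9 + (-2)·ω_6^12 + (-1)·ω_6^15

X[3] = -1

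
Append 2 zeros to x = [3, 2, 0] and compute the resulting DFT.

Original 3-point DFT: [5, 2.0000-1.7321i, 2.0000+1.7321i]
Zero-padded 5-point DFT provides frequency interpolation.

DFT_5([x, 0, ...]) = [5, 3.6180-1.9021i, 1.3820-1.1756i, 1.3820+1.1756i, 3.6180+1.9021i]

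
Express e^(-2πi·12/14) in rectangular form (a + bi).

ω_14^12 = e^(-2πi·12/14)
= cos(-2π·12/14) + i·sin(-2π·12/14)
= cos(-24π/14) + i·sin(-24π/14)

ω_14^12 = cos(-24π/14) + i·sin(-24π/14) = 0.6235+0.7818i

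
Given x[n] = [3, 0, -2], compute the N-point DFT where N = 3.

X[k] = Σ(n=0 to 2) x[n] · ω_3^(nk)
where ω_3 = e^(-2πi/3)

Computing each X[k]:
X[0] = 1
X[1] = 4.0000-1.7321i
X[2] = 4.0000+1.7321i

X = [1, 4.0000-1.7321i, 4.0000+1.7321i]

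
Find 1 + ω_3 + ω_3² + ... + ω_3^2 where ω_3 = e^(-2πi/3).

Sum of all nth roots of unity equals 0 for n > 1 (geometric series with r ≠ 1).

0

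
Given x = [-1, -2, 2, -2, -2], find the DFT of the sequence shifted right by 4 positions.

Time shift by 4: X_shifted[k] = ω_5^(4k) · X[k]
Shifted x = [-2, 2, -2, -2, -1]

DFT(x[n-4]) = [-5, 1.5451-2.8532i, -4.0451-1.7634i, -4.0451+1.7634i, 1.5451+2.8532i]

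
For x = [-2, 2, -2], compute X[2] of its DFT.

X[2] = Σ(n=0 to 2) x[n] · ω_3^(2n) where ω_3 = e^(-2πi/3)
= (-2)·ω_3^0 + (2)·ω_3^2 + (-2)·ω_3^4

X[2] = -2.0000+3.4641i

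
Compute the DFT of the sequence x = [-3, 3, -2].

X[k] = Σ(n=0 to 2) x[n] · ω_3^(nk)
where ω_3 = e^(-2πi/3)

Computing each X[k]:
X[0] = -2
X[1] = -3.5000-4.3301i
X[2] = -3.5000+4.3301i

X = [-2, -3.5000-4.3301i, -3.5000+4.3301i]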